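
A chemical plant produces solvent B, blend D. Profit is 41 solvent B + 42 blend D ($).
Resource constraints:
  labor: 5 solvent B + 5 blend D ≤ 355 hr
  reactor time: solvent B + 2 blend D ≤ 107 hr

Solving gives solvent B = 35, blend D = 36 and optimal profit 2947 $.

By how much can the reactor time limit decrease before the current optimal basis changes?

Binding constraints: labor, reactor time. The basis is B = [[5,5],[1,2]] with det 5.
Per unit decrease in reactor time, x* moves by d = (1, -1).
The basis stays optimal until blend D reaches 0; allowable decrease = 36 hr.

36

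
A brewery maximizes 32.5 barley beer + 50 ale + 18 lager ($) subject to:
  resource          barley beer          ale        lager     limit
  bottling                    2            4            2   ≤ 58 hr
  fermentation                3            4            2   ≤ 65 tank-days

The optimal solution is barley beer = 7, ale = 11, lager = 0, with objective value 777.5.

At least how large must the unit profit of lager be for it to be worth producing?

25

Both bottling and fermentation are binding at x*.
Dual feasibility on the basic columns requires 2·y_bottling + 3·y_fermentation = 32.5, 4·y_bottling + 4·y_fermentation = 50.
→ y_bottling = 5 and y_fermentation = 7.5.
lager enters the basis when its profit ≥ yᵀa₃ = 5·2 + 7.5·2 = 25.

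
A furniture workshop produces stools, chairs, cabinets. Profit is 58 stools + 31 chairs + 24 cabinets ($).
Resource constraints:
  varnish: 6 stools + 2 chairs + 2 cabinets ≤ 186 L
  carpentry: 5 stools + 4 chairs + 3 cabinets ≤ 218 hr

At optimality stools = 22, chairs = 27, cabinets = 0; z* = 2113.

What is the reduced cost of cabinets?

-2

Check each constraint at x*: varnish 186/186 (tight); carpentry 218/218 (tight).
Dual feasibility on the basic columns requires 6·y_varnish + 5·y_carpentry = 58, 2·y_varnish + 4·y_carpentry = 31.
→ y_varnish = 5.5 and y_carpentry = 5.
Reduced cost of cabinets: c₃ − yᵀa₃ = 24 − (5.5·2 + 5·3) = 24 − 26 = -2.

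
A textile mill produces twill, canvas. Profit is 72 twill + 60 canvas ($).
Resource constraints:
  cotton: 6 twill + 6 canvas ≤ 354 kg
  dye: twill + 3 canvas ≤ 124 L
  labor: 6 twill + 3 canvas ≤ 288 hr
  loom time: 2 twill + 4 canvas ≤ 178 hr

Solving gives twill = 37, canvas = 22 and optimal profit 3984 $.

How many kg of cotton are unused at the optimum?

0

cotton used = 6·37 + 6·22 = 354; slack = 354 − 354 = 0.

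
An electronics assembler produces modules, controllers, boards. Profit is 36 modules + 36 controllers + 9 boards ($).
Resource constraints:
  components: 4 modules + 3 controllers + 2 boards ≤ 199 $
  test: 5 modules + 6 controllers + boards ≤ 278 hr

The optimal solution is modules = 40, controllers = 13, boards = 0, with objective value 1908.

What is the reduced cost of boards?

-3

At the optimum: components uses 199 of 199 (binding); test uses 278 of 278 (binding).
The binding rows give the dual system: 4·y_components + 5·y_test = 36 and 3·y_components + 6·y_test = 36.
→ y_components = 4 and y_test = 4.
Reduced cost of boards: c₃ − yᵀa₃ = 9 − (4·2 + 4·1) = 9 − 12 = -3.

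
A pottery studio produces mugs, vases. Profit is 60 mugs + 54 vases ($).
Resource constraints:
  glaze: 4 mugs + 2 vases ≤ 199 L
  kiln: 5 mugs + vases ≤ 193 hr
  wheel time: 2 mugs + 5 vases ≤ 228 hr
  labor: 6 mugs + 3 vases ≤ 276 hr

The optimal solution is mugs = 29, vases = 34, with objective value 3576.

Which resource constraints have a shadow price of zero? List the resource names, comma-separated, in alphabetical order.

glaze, kiln

glaze: 184/199 (slack 15)
kiln: 179/193 (slack 14)
wheel time: 228/228 (binding)
labor: 276/276 (binding)
By complementary slackness, a constraint with positive slack has shadow price 0 → glaze, kiln.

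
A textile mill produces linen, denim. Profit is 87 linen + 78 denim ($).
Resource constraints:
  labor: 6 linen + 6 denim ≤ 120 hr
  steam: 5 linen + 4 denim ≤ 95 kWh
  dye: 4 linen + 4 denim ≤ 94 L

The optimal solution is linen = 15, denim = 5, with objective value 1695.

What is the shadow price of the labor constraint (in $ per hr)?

At the optimum: labor uses 120 of 120 (binding); steam uses 95 of 95 (binding); dye uses 80 of 94 (slack = 14).
Since dye is not tight, its dual is 0.
Dual feasibility on the basic columns requires 6·y_labor + 5·y_steam = 87, 6·y_labor + 4·y_steam = 78.
→ y_labor = 7 and y_steam = 9.
Shadow price of labor = 7.

7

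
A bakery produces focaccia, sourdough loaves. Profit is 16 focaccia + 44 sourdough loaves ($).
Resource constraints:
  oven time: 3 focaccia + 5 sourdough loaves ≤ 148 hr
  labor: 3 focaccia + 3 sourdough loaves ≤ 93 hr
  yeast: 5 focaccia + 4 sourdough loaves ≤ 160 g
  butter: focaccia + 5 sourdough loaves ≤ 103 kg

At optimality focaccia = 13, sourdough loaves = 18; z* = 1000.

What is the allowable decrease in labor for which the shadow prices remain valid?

31.2

Binding constraints: labor, butter. The basis is B = [[3,3],[1,5]] with det 12.
Per unit decrease in labor, x* moves by d = (-0.4167, 0.0833).
The basis stays optimal until focaccia reaches 0; allowable decrease = 31.2 hr.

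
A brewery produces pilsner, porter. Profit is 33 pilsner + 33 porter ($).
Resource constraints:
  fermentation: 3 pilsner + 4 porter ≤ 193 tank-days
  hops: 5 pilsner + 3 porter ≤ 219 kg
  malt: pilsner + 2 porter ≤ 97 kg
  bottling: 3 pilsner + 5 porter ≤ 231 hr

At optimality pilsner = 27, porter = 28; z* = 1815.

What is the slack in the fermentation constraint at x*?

0

fermentation used = 3·27 + 4·28 = 193; slack = 193 − 193 = 0.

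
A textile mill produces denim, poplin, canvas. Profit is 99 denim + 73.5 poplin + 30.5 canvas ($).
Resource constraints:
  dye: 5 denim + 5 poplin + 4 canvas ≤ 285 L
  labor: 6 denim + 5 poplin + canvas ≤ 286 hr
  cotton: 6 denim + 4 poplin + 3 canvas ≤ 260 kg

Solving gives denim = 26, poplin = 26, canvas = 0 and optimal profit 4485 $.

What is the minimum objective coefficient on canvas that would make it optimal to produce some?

34.5

At the optimum: dye uses 260 of 285 (slack = 25); labor uses 286 of 286 (binding); cotton uses 260 of 260 (binding).
By complementary slackness, y = 0 for the non-binding constraint.
From A_Bᵀ y = c: 6·y_labor + 6·y_cotton = 99; 5·y_labor + 4·y_cotton = 73.5.
This yields shadow prices y_labor = 7.5, y_cotton = 9.
canvas enters the basis when its profit ≥ yᵀa₃ = 7.5·1 + 9·3 = 34.5.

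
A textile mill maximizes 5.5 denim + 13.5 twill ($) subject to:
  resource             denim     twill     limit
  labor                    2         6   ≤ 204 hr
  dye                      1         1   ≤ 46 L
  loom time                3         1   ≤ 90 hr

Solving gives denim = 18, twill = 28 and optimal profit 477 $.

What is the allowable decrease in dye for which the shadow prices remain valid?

12

Binding constraints: labor, dye. The basis is B = [[2,6],[1,1]] with det -4.
Per unit decrease in dye, x* moves by d = (-1.5, 0.5).
The basis stays optimal until denim reaches 0; allowable decrease = 12 L.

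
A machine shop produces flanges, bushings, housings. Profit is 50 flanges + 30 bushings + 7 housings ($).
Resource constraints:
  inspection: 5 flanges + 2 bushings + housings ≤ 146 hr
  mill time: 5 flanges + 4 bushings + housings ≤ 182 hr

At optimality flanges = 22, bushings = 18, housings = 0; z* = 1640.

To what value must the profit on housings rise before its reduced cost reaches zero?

Both inspection and mill time are binding at x*.
The binding rows give the dual system: 5·y_inspection + 5·y_mill time = 50 and 2·y_inspection + 4·y_mill time = 30.
This yields shadow prices y_inspection = 5, y_mill time = 5.
housings enters the basis when its profit ≥ yᵀa₃ = 5·1 + 5·1 = 10.

10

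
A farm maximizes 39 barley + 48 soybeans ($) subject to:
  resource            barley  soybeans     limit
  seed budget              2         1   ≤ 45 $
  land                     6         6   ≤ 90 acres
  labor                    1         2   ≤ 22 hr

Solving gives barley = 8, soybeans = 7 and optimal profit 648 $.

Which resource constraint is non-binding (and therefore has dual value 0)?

seed budget

seed budget: 23/45 (slack 22)
land: 90/90 (binding)
labor: 22/22 (binding)
By complementary slackness, a constraint with positive slack has shadow price 0 → seed budget.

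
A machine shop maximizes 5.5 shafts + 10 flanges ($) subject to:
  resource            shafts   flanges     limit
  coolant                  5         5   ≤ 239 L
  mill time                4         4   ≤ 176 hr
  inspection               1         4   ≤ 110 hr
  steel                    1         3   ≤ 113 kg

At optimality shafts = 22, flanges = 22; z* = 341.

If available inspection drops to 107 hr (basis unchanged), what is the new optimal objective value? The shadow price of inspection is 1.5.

Δb = -3, so new z* = 341 + (1.5)·(-3) = 341 − 4.5 = 336.5.

336.5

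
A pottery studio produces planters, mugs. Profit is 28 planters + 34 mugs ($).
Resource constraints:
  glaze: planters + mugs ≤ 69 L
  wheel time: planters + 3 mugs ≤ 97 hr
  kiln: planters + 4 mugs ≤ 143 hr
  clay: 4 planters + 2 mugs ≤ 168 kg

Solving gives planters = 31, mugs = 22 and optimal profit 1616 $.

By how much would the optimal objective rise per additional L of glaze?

0

Check each constraint at x*: glaze 53/69 (slack 16); wheel time 97/97 (tight); kiln 119/143 (slack 24); clay 168/168 (tight).
By complementary slackness, y = 0 for the non-binding constraints.
From A_Bᵀ y = c: 1·y_wheel time + 4·y_clay = 28; 3·y_wheel time + 2·y_clay = 34.
This yields shadow prices y_wheel time = 8, y_clay = 5.
Shadow price of glaze = 0.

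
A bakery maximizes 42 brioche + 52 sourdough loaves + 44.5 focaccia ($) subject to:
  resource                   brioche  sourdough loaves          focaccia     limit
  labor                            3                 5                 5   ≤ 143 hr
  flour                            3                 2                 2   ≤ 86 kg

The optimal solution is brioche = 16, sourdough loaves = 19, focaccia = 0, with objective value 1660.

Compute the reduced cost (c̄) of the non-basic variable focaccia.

-7.5

At the optimum: labor uses 143 of 143 (binding); flour uses 86 of 86 (binding).
From A_Bᵀ y = c: 3·y_labor + 3·y_flour = 42; 5·y_labor + 2·y_flour = 52.
→ y_labor = 8 and y_flour = 6.
Reduced cost of focaccia: c₃ − yᵀa₃ = 44.5 − (8·5 + 6·2) = 44.5 − 52 = -7.5.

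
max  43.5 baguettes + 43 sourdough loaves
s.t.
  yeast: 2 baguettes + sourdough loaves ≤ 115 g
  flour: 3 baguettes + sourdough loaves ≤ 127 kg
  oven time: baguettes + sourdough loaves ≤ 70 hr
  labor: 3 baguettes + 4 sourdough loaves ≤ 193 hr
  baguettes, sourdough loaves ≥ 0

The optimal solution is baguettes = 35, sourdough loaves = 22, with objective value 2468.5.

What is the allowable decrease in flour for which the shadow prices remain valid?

78.75

Binding constraints: flour, labor. The basis is B = [[3,1],[3,4]] with det 9.
Per unit decrease in flour, x* moves by d = (-0.4444, 0.3333).
The basis stays optimal until baguettes reaches 0; allowable decrease = 78.75 kg.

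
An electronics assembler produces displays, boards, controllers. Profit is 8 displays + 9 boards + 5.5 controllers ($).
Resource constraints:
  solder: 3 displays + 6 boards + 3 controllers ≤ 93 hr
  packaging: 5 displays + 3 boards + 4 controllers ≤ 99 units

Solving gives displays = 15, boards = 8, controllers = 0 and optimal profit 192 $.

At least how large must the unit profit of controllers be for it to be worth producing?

Both solder and packaging are binding at x*.
From A_Bᵀ y = c: 3·y_solder + 5·y_packaging = 8; 6·y_solder + 3·y_packaging = 9.
→ y_solder = 1 and y_packaging = 1.
controllers enters the basis when its profit ≥ yᵀa₃ = 1·3 + 1·4 = 7.

7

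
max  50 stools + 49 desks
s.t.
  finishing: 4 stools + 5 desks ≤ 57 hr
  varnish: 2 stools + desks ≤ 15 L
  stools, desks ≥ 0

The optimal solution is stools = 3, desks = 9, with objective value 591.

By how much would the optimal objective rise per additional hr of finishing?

Check each constraint at x*: finishing 57/57 (tight); varnish 15/15 (tight).
From A_Bᵀ y = c: 4·y_finishing + 2·y_varnish = 50; 5·y_finishing + 1·y_varnish = 49.
Solving: y_finishing = 8, y_varnish = 9.
Shadow price of finishing = 8.

8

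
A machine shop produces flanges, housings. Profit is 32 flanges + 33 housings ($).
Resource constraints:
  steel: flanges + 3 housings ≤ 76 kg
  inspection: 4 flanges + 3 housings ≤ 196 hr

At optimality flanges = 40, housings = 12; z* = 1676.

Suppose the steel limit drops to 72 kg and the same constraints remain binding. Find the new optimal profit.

Both steel and inspection are binding at x*.
The binding rows give the dual system: 1·y_steel + 4·y_inspection = 32 and 3·y_steel + 3·y_inspection = 33.
→ y_steel = 4 and y_inspection = 7.
Δz = y_steel·Δb = 4 × (-4) = -16, so new z* = 1676 − 16 = 1660.

1660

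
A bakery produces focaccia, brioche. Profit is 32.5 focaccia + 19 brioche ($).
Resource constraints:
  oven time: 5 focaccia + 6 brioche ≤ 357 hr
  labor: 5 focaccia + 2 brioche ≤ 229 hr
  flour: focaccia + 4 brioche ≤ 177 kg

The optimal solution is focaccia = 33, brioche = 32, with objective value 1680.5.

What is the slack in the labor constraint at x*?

labor used = 5·33 + 2·32 = 229; slack = 229 − 229 = 0.

0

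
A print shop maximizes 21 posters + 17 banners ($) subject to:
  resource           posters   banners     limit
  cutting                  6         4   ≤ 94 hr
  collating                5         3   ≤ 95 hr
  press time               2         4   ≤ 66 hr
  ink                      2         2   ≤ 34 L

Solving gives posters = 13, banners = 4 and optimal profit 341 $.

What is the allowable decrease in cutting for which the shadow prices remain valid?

Binding constraints: cutting, ink. The basis is B = [[6,4],[2,2]] with det 4.
Per unit decrease in cutting, x* moves by d = (-0.5, 0.5).
The basis stays optimal until press time becomes binding; allowable decrease = 24 hr.

24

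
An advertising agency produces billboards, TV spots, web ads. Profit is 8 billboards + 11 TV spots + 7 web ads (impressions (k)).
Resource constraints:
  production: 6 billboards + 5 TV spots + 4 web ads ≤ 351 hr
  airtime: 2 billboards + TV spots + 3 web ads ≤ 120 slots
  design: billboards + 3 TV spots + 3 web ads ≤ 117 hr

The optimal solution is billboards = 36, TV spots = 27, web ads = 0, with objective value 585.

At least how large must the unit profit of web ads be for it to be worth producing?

10

At the optimum: production uses 351 of 351 (binding); airtime uses 99 of 120 (slack = 21); design uses 117 of 117 (binding).
Since airtime is not tight, its dual is 0.
Dual feasibility on the basic columns requires 6·y_production + 1·y_design = 8, 5·y_production + 3·y_design = 11.
Solving: y_production = 1, y_design = 2.
web ads enters the basis when its profit ≥ yᵀa₃ = 1·4 + 2·3 = 10.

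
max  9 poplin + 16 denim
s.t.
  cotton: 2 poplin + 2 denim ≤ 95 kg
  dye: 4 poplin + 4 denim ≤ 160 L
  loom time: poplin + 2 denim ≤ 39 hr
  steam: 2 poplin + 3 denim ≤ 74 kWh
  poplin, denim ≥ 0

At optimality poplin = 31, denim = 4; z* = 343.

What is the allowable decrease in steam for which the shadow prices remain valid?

15.5

Binding constraints: loom time, steam. The basis is B = [[1,2],[2,3]] with det -1.
Per unit decrease in steam, x* moves by d = (-2, 1).
The basis stays optimal until poplin reaches 0; allowable decrease = 15.5 kWh.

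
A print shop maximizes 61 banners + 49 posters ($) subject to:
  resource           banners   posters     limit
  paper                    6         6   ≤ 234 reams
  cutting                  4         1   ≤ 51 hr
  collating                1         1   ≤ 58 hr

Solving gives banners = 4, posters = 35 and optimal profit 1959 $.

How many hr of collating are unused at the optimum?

19

collating used = 1·4 + 1·35 = 39; slack = 58 − 39 = 19.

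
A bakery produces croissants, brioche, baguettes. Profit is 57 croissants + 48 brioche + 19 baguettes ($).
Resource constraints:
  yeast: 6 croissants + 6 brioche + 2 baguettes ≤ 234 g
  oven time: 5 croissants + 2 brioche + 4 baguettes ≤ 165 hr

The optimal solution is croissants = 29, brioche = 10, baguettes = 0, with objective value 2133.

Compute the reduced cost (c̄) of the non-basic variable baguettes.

-7

Check each constraint at x*: yeast 234/234 (tight); oven time 165/165 (tight).
Dual feasibility on the basic columns requires 6·y_yeast + 5·y_oven time = 57, 6·y_yeast + 2·y_oven time = 48.
→ y_yeast = 7 and y_oven time = 3.
Reduced cost of baguettes: c₃ − yᵀa₃ = 19 − (7·2 + 3·4) = 19 − 26 = -7.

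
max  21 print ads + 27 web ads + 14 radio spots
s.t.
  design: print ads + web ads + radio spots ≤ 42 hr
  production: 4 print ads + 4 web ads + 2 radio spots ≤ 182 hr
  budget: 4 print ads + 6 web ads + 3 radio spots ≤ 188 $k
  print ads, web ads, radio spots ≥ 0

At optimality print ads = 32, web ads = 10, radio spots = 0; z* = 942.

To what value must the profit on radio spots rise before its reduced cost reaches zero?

18

At the optimum: design uses 42 of 42 (binding); production uses 168 of 182 (slack = 14); budget uses 188 of 188 (binding).
By complementary slackness, y = 0 for the non-binding constraint.
The binding rows give the dual system: 1·y_design + 4·y_budget = 21 and 1·y_design + 6·y_budget = 27.
This yields shadow prices y_design = 9, y_budget = 3.
radio spots enters the basis when its profit ≥ yᵀa₃ = 9·1 + 3·3 = 18.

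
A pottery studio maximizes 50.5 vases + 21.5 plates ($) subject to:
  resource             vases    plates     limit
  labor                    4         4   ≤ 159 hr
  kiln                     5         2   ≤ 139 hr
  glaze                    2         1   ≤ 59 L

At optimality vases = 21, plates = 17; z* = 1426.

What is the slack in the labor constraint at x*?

7

labor used = 4·21 + 4·17 = 152; slack = 159 − 152 = 7.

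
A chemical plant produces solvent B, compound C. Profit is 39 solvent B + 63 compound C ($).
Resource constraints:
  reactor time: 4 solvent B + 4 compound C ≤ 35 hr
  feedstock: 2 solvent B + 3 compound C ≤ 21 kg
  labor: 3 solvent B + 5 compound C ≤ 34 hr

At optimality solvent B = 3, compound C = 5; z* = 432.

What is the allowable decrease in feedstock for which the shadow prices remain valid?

0.6

Binding constraints: feedstock, labor. The basis is B = [[2,3],[3,5]] with det 1.
Per unit decrease in feedstock, x* moves by d = (-5, 3).
The basis stays optimal until solvent B reaches 0; allowable decrease = 0.6 kg.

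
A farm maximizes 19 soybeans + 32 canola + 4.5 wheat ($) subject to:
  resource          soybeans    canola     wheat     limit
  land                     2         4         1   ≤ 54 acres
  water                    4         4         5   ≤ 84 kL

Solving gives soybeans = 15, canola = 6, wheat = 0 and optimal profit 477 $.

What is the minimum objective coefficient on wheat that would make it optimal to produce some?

Both land and water are binding at x*.
The binding rows give the dual system: 2·y_land + 4·y_water = 19 and 4·y_land + 4·y_water = 32.
This yields shadow prices y_land = 6.5, y_water = 1.5.
wheat enters the basis when its profit ≥ yᵀa₃ = 6.5·1 + 1.5·5 = 14.

14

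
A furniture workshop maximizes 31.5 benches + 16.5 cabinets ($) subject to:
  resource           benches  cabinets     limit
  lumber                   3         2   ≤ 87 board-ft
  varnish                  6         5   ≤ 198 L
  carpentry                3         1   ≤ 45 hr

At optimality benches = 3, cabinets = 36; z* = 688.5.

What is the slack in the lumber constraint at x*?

6

lumber used = 3·3 + 2·36 = 81; slack = 87 − 81 = 6.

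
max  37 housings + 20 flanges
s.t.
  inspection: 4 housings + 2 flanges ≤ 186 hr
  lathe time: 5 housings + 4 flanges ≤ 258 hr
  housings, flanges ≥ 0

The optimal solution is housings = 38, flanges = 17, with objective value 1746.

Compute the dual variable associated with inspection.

Both inspection and lathe time are binding at x*.
Dual feasibility on the basic columns requires 4·y_inspection + 5·y_lathe time = 37, 2·y_inspection + 4·y_lathe time = 20.
Solving: y_inspection = 8, y_lathe time = 1.
Shadow price of inspection = 8.

8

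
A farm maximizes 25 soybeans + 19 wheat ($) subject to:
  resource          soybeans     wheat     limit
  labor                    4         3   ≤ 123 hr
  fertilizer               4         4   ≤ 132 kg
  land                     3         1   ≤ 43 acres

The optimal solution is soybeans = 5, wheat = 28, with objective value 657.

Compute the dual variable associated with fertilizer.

At the optimum: labor uses 104 of 123 (slack = 19); fertilizer uses 132 of 132 (binding); land uses 43 of 43 (binding).
By complementary slackness, y = 0 for the non-binding constraint.
The binding rows give the dual system: 4·y_fertilizer + 3·y_land = 25 and 4·y_fertilizer + 1·y_land = 19.
Solving: y_fertilizer = 4, y_land = 3.
Shadow price of fertilizer = 4.

4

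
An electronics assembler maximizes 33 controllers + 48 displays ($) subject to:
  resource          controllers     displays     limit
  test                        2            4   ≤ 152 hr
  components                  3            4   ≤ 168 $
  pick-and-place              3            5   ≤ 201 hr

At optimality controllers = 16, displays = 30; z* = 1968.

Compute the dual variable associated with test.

3

Binding: test and components. Non-binding: pick-and-place (3 unused).
Slack constraints have shadow price 0 (complementary slackness).
Dual feasibility on the basic columns requires 2·y_test + 3·y_components = 33, 4·y_test + 4·y_components = 48.
This yields shadow prices y_test = 3, y_components = 9.
Shadow price of test = 3.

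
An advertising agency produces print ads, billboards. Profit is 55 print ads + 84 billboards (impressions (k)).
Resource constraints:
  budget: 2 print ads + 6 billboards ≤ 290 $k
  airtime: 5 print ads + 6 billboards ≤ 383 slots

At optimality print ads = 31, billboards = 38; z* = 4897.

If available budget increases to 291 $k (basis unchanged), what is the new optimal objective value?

4902

At the optimum: budget uses 290 of 290 (binding); airtime uses 383 of 383 (binding).
Dual feasibility on the basic columns requires 2·y_budget + 5·y_airtime = 55, 6·y_budget + 6·y_airtime = 84.
This yields shadow prices y_budget = 5, y_airtime = 9.
Δz = y_budget·Δb = 5 × (1) = 5, so new z* = 4897 + 5 = 4902.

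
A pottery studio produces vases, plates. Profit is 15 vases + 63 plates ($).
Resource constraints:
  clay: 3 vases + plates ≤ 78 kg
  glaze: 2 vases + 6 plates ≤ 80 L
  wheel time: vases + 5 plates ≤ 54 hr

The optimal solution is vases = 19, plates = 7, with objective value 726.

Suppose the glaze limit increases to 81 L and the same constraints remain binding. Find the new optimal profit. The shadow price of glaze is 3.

729

Δb = 1, so new z* = 726 + (3)·(1) = 726 + 3 = 729.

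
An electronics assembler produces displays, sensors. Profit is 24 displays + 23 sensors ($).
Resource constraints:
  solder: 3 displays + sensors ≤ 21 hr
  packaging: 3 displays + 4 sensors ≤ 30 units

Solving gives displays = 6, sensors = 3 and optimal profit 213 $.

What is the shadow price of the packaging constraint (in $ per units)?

Both solder and packaging are binding at x*.
From A_Bᵀ y = c: 3·y_solder + 3·y_packaging = 24; 1·y_solder + 4·y_packaging = 23.
→ y_solder = 3 and y_packaging = 5.
Shadow price of packaging = 5.

5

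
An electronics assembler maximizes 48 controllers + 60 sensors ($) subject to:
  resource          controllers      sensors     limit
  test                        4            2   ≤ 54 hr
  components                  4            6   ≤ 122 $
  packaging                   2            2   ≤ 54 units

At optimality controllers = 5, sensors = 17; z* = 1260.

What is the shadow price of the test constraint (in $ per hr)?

Binding: test and components. Non-binding: packaging (10 unused).
Since packaging is not tight, its dual is 0.
From A_Bᵀ y = c: 4·y_test + 4·y_components = 48; 2·y_test + 6·y_components = 60.
→ y_test = 3 and y_components = 9.
Shadow price of test = 3.

3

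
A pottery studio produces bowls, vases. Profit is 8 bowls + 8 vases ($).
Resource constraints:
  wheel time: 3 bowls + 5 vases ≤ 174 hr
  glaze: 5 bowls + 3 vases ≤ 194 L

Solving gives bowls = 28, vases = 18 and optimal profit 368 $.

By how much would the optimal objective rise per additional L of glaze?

1

Check each constraint at x*: wheel time 174/174 (tight); glaze 194/194 (tight).
Dual feasibility on the basic columns requires 3·y_wheel time + 5·y_glaze = 8, 5·y_wheel time + 3·y_glaze = 8.
→ y_wheel time = 1 and y_glaze = 1.
Shadow price of glaze = 1.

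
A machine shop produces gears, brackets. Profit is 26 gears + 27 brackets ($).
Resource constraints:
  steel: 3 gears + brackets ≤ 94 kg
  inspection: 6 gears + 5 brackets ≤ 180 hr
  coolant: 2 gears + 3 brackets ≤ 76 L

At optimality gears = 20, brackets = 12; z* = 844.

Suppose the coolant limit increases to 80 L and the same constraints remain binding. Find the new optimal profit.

860

Binding: inspection and coolant. Non-binding: steel (22 unused).
Since steel is not tight, its dual is 0.
From A_Bᵀ y = c: 6·y_inspection + 2·y_coolant = 26; 5·y_inspection + 3·y_coolant = 27.
→ y_inspection = 3 and y_coolant = 4.
Δz = y_coolant·Δb = 4 × (4) = 16, so new z* = 844 + 16 = 860.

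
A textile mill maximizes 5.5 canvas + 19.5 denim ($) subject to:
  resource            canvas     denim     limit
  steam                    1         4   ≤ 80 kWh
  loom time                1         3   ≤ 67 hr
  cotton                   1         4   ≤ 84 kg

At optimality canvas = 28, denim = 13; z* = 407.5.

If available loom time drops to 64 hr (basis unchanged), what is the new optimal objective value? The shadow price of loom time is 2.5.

Δb = -3, so new z* = 407.5 + (2.5)·(-3) = 407.5 − 7.5 = 400.

400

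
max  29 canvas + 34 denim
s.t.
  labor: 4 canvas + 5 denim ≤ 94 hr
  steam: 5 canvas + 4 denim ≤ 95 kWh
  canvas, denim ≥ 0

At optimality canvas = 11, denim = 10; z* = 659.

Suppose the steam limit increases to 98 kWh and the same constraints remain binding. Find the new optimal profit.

Both labor and steam are binding at x*.
Dual feasibility on the basic columns requires 4·y_labor + 5·y_steam = 29, 5·y_labor + 4·y_steam = 34.
Solving: y_labor = 6, y_steam = 1.
Δz = y_steam·Δb = 1 × (3) = 3, so new z* = 659 + 3 = 662.

662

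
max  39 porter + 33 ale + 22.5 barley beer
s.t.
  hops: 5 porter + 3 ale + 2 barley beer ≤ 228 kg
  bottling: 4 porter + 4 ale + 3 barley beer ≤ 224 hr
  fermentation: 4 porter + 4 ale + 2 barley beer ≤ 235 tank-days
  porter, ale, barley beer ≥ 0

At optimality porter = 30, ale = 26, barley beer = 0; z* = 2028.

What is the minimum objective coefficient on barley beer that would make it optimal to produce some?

24

Check each constraint at x*: hops 228/228 (tight); bottling 224/224 (tight); fermentation 224/235 (slack 11).
Since fermentation is not tight, its dual is 0.
From A_Bᵀ y = c: 5·y_hops + 4·y_bottling = 39; 3·y_hops + 4·y_bottling = 33.
→ y_hops = 3 and y_bottling = 6.
barley beer enters the basis when its profit ≥ yᵀa₃ = 3·2 + 6·3 = 24.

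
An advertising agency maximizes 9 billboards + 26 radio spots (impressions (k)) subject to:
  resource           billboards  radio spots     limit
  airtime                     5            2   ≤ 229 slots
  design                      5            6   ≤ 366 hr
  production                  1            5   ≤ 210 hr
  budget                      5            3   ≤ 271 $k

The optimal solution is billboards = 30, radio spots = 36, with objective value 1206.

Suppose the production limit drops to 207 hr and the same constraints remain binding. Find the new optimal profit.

1194

At the optimum: airtime uses 222 of 229 (slack = 7); design uses 366 of 366 (binding); production uses 210 of 210 (binding); budget uses 258 of 271 (slack = 13).
Since airtime, budget are not tight, their duals are 0.
From A_Bᵀ y = c: 5·y_design + 1·y_production = 9; 6·y_design + 5·y_production = 26.
Solving: y_design = 1, y_production = 4.
Δz = y_production·Δb = 4 × (-3) = -12, so new z* = 1206 − 12 = 1194.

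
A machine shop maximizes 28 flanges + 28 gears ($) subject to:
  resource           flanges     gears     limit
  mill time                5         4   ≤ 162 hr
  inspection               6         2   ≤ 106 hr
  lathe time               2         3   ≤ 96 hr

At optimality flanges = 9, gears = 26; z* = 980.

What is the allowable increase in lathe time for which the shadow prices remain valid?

13

Binding constraints: inspection, lathe time. The basis is B = [[6,2],[2,3]] with det 14.
Per unit increase in lathe time, x* moves by d = (-0.1429, 0.4286).
The basis stays optimal until mill time becomes binding; allowable increase = 13 hr.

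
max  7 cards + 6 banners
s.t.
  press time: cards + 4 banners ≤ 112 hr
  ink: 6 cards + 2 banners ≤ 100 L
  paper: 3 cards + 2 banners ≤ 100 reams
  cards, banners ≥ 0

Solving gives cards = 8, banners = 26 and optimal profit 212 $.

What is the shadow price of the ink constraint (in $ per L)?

1

Check each constraint at x*: press time 112/112 (tight); ink 100/100 (tight); paper 76/100 (slack 24).
Since paper is not tight, its dual is 0.
Dual feasibility on the basic columns requires 1·y_press time + 6·y_ink = 7, 4·y_press time + 2·y_ink = 6.
This yields shadow prices y_press time = 1, y_ink = 1.
Shadow price of ink = 1.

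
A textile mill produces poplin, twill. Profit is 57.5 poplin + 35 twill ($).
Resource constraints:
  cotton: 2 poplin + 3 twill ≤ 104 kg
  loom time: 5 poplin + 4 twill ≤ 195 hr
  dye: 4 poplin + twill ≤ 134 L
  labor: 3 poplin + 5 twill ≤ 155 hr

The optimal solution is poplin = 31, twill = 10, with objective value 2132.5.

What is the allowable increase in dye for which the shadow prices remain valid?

Binding constraints: loom time, dye. The basis is B = [[5,4],[4,1]] with det -11.
Per unit increase in dye, x* moves by d = (0.3636, -0.4545).
The basis stays optimal until twill reaches 0; allowable increase = 22 L.

22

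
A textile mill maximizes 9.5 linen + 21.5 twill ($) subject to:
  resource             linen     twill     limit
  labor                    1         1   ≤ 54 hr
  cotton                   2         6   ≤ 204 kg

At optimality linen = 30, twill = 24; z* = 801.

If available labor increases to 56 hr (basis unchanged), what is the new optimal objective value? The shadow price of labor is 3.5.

808

Δb = 2, so new z* = 801 + (3.5)·(2) = 801 + 7 = 808.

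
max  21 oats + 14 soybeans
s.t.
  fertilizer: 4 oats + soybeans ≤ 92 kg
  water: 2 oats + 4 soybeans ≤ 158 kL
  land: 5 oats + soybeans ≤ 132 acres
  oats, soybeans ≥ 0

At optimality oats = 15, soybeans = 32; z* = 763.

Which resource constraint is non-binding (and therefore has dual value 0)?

fertilizer: 92/92 (binding)
water: 158/158 (binding)
land: 107/132 (slack 25)
By complementary slackness, a constraint with positive slack has shadow price 0 → land.

land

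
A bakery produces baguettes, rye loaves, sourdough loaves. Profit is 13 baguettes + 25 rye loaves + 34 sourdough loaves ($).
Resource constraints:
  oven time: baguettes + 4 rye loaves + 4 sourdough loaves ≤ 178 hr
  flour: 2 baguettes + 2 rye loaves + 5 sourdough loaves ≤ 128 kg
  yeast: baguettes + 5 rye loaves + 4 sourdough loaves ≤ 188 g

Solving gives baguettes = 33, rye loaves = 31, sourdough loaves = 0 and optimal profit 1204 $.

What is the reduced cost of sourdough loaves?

Binding: flour and yeast. Non-binding: oven time (21 unused).
By complementary slackness, y = 0 for the non-binding constraint.
Dual feasibility on the basic columns requires 2·y_flour + 1·y_yeast = 13, 2·y_flour + 5·y_yeast = 25.
This yields shadow prices y_flour = 5, y_yeast = 3.
Reduced cost of sourdough loaves: c₃ − yᵀa₃ = 34 − (5·5 + 3·4) = 34 − 37 = -3.

-3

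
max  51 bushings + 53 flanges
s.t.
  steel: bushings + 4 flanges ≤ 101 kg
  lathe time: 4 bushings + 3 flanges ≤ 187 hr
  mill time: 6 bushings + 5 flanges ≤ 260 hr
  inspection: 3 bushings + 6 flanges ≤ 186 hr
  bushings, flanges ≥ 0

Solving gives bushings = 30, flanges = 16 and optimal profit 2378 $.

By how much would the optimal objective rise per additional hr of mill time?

At the optimum: steel uses 94 of 101 (slack = 7); lathe time uses 168 of 187 (slack = 19); mill time uses 260 of 260 (binding); inspection uses 186 of 186 (binding).
Since steel, lathe time are not tight, their duals are 0.
Dual feasibility on the basic columns requires 6·y_mill time + 3·y_inspection = 51, 5·y_mill time + 6·y_inspection = 53.
This yields shadow prices y_mill time = 7, y_inspection = 3.
Shadow price of mill time = 7.

7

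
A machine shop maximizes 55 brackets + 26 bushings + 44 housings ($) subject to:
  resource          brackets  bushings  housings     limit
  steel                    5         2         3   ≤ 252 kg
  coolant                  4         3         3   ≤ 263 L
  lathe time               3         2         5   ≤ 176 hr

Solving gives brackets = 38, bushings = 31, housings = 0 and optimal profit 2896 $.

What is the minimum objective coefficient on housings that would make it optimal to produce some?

Check each constraint at x*: steel 252/252 (tight); coolant 245/263 (slack 18); lathe time 176/176 (tight).
Slack constraints have shadow price 0 (complementary slackness).
The binding rows give the dual system: 5·y_steel + 3·y_lathe time = 55 and 2·y_steel + 2·y_lathe time = 26.
This yields shadow prices y_steel = 8, y_lathe time = 5.
housings enters the basis when its profit ≥ yᵀa₃ = 8·3 + 5·5 = 49.

49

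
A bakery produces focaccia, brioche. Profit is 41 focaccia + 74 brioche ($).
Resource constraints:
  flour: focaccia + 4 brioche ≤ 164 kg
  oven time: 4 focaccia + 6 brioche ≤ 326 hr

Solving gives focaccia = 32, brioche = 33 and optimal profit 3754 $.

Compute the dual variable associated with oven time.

Check each constraint at x*: flour 164/164 (tight); oven time 326/326 (tight).
The binding rows give the dual system: 1·y_flour + 4·y_oven time = 41 and 4·y_flour + 6·y_oven time = 74.
This yields shadow prices y_flour = 5, y_oven time = 9.
Shadow price of oven time = 9.

9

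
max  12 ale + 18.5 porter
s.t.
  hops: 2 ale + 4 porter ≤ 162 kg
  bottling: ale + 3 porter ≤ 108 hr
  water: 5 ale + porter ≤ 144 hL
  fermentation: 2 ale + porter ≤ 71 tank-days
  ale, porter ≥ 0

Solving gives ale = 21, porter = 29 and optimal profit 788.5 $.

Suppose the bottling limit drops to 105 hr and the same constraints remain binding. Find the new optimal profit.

Check each constraint at x*: hops 158/162 (slack 4); bottling 108/108 (tight); water 134/144 (slack 10); fermentation 71/71 (tight).
By complementary slackness, y = 0 for the non-binding constraints.
The binding rows give the dual system: 1·y_bottling + 2·y_fermentation = 12 and 3·y_bottling + 1·y_fermentation = 18.5.
→ y_bottling = 5 and y_fermentation = 3.5.
Δz = y_bottling·Δb = 5 × (-3) = -15, so new z* = 788.5 − 15 = 773.5.

773.5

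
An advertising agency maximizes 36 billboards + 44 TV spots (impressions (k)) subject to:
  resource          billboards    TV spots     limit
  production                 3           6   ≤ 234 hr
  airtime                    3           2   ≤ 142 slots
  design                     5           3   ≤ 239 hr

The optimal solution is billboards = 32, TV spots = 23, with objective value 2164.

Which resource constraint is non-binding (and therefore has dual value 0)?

production: 234/234 (binding)
airtime: 142/142 (binding)
design: 229/239 (slack 10)
By complementary slackness, a constraint with positive slack has shadow price 0 → design.

design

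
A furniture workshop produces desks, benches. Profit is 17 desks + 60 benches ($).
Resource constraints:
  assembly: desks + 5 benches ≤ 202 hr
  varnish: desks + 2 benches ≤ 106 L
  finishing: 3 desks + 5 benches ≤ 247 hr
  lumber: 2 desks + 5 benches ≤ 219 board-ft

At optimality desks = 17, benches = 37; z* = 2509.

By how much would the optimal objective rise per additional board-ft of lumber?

5

Check each constraint at x*: assembly 202/202 (tight); varnish 91/106 (slack 15); finishing 236/247 (slack 11); lumber 219/219 (tight).
Slack constraints have shadow price 0 (complementary slackness).
From A_Bᵀ y = c: 1·y_assembly + 2·y_lumber = 17; 5·y_assembly + 5·y_lumber = 60.
This yields shadow prices y_assembly = 7, y_lumber = 5.
Shadow price of lumber = 5.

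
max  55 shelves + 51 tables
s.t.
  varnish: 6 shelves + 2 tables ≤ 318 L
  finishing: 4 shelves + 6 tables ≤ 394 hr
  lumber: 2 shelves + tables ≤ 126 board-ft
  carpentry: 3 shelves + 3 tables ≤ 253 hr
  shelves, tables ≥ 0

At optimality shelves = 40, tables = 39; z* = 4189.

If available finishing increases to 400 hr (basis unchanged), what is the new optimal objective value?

4231

Binding: varnish and finishing. Non-binding: lumber (7 unused), carpentry (16 unused).
By complementary slackness, y = 0 for the non-binding constraints.
From A_Bᵀ y = c: 6·y_varnish + 4·y_finishing = 55; 2·y_varnish + 6·y_finishing = 51.
This yields shadow prices y_varnish = 4.5, y_finishing = 7.
Δz = y_finishing·Δb = 7 × (6) = 42, so new z* = 4189 + 42 = 4231.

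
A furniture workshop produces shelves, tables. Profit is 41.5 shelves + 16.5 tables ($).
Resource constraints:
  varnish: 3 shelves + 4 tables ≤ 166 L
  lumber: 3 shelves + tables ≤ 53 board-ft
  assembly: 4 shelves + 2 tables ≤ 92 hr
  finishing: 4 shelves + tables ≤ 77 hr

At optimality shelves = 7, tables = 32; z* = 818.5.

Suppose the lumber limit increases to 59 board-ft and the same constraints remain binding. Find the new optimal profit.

869.5

At the optimum: varnish uses 149 of 166 (slack = 17); lumber uses 53 of 53 (binding); assembly uses 92 of 92 (binding); finishing uses 60 of 77 (slack = 17).
By complementary slackness, y = 0 for the non-binding constraints.
Dual feasibility on the basic columns requires 3·y_lumber + 4·y_assembly = 41.5, 1·y_lumber + 2·y_assembly = 16.5.
Solving: y_lumber = 8.5, y_assembly = 4.
Δz = y_lumber·Δb = 8.5 × (6) = 51, so new z* = 818.5 + 51 = 869.5.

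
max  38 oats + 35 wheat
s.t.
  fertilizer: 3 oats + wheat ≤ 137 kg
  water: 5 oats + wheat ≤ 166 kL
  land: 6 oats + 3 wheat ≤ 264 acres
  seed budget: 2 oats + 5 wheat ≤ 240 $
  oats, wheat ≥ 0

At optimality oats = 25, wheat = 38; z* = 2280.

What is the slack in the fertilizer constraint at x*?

fertilizer used = 3·25 + 1·38 = 113; slack = 137 − 113 = 24.

24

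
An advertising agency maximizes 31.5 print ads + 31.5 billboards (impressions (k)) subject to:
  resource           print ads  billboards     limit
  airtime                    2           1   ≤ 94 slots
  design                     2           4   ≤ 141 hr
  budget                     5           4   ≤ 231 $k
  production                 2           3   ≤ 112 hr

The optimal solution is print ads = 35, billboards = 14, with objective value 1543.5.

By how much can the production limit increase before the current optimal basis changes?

Binding constraints: budget, production. The basis is B = [[5,4],[2,3]] with det 7.
Per unit increase in production, x* moves by d = (-0.5714, 0.7143).
The basis stays optimal until design becomes binding; allowable increase = 8.75 hr.

8.75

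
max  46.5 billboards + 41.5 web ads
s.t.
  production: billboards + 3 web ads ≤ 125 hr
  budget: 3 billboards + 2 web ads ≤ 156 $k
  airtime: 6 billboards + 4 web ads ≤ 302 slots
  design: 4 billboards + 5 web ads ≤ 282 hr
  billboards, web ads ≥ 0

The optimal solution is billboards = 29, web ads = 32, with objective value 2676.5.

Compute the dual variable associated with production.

4.5

Binding: production and airtime. Non-binding: budget (5 unused), design (6 unused).
By complementary slackness, y = 0 for the non-binding constraints.
Dual feasibility on the basic columns requires 1·y_production + 6·y_airtime = 46.5, 3·y_production + 4·y_airtime = 41.5.
This yields shadow prices y_production = 4.5, y_airtime = 7.
Shadow price of production = 4.5.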